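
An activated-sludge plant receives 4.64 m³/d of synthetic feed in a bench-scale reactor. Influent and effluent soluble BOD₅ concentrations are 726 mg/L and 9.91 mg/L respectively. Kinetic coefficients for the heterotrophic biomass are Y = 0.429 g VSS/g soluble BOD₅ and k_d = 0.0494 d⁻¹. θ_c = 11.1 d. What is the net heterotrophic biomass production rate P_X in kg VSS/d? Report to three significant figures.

P_X ≈ 0.921 kg VSS/d

The observed yield is Y_obs = Y/(1 + k_d·θ_c) = 0.429 / (1 + 0.0494 × 11.1) = 0.429 / 1.548 = 0.2771 g VSS per g soluble BOD₅ removed.
ΔS = 726 − 9.91 = 716.1 mg/L, so the substrate removal rate is 4.64 × 716.1/1000 = 3.323 kg soluble BOD₅/d.
Biomass produced: P_X = Y_obs·Q·ΔS = 0.2771 × 3.323 ≈ 0.9206 kg VSS/d.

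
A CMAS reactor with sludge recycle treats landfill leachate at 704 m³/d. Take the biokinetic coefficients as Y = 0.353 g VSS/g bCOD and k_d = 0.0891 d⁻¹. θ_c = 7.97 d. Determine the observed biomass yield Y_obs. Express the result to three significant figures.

Y_obs = Y / (1 + k_d θ_c) = 0.353 / (1 + 0.0891 × 7.97) = 0.353 / 1.710 = 0.2064.

Y_obs ≈ 0.206 g VSS/g bCOD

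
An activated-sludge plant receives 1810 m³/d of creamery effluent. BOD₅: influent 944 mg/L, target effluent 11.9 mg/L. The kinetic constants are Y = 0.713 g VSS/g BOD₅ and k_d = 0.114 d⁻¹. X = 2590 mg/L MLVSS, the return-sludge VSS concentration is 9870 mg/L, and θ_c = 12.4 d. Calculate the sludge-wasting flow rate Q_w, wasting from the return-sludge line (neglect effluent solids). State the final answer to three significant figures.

Rearranging the biomass balance for a CMAS with decay, V = Y·Q·ΔS·θ_c / [X·(1+k_d θ_c)] = 0.713 × 1810 × (944 − 11.9) × 12.4 / [2590 × (1 + 0.114 × 12.4)] = 1.49×10^7 / 6251 = 2386 m³.
Wasting from the return line (neglecting effluent solids): Q_w = V·X / (θ_c·X_r) = 2386 × 2590 / (12.4 × 9870) = 50.49 m³/d.

Q_w ≈ 50.5 m³/d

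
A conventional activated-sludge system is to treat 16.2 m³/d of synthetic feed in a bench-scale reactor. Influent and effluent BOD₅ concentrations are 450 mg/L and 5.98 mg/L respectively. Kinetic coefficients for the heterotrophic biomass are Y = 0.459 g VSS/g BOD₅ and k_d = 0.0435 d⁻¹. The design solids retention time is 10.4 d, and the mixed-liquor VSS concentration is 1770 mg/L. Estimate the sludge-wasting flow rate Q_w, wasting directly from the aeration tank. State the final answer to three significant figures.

From the SRT design equation V = Y Q (S₀−S) θ_c / [X (1 + k_d θ_c)] = 0.459 × 16.2 × (450 − 5.98) × 10.4 / [1770 × (1 + 0.0435 × 10.4)] = 3.43×10^4 / 2571 = 13.36 m³.
Wasting from the aeration tank: Q_w = V / θ_c = 13.36 / 10.4 = 1.284 m³/d.

Q_w ≈ 1.28 m³/d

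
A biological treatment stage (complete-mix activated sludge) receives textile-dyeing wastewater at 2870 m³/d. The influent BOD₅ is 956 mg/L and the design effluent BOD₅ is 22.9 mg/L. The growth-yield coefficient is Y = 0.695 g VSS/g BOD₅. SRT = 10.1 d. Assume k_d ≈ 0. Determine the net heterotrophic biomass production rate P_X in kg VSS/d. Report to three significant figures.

No decay correction is needed, so Y_obs = Y = 0.695.
Substrate removed = Q·(S₀ − S) = 2870 m³/d × (956 − 22.9) g/m³ = 2.68×10^6 g/d = 2678 kg/d.
Net biomass production P_X = Y_obs × Q·(S₀ − S) = 0.6950 × 2678 = 1861 kg VSS/d.

P_X ≈ 1860 kg VSS/d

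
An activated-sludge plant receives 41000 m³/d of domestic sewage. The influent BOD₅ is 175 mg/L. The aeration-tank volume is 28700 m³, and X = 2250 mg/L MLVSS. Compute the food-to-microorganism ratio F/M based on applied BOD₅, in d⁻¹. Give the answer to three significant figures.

Food-to-microorganism ratio F/M = Q S₀ / (V X) = 41000 × 175 / (28700 × 2250) = 0.1111 d⁻¹.

F/M ≈ 0.111 d⁻¹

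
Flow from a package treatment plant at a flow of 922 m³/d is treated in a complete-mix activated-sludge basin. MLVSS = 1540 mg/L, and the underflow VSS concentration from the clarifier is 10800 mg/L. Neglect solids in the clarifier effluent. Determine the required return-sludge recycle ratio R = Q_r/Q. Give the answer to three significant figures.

R = Q_r/Q = X/(X_r − X) = 1540 / (10800 − 1540) = 0.1663.

R ≈ 0.166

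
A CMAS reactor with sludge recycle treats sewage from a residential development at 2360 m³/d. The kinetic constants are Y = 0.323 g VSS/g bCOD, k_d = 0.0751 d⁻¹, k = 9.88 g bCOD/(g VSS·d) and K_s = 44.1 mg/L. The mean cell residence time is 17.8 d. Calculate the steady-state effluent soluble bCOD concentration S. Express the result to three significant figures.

From the Monod/SRT balance for a CMAS, S = K_s·(1+k_d θ_c)/[θ_c·(Y k − k_d) − 1] = 44.1 × (1 + 0.0751 × 17.8) / [17.8 × (0.323 × 9.88 − 0.0751) − 1] = 103.1 / 54.47 = 1.892 mg/L.

S ≈ 1.89 mg/L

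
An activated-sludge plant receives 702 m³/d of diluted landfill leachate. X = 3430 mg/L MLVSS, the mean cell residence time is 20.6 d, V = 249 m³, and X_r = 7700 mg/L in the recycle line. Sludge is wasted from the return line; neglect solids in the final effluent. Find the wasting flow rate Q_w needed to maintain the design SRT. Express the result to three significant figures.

Q_w = (V·X)/(θ_c X_r) = 249.0 × 3430 / (20.6 × 7700) = 5.384 m³/d.

Q_w ≈ 5.38 m³/d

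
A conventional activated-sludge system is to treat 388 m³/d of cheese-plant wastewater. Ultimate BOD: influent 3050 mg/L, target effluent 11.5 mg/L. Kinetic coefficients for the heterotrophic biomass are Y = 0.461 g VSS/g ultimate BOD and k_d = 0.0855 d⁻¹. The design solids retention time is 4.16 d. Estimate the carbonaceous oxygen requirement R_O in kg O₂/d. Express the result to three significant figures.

R_O ≈ 610 kg O₂/d

Observed yield with endogenous decay: Y_obs = Y / (1 + k_d·θ_c) = 0.461 / (1 + 0.0855 × 4.16) = 0.461 / 1.356 = 0.3401 g VSS/g ultimate BOD.
Mass of ultimate BOD removed per day: Q(S₀ − S) = 388 × 3038 g/m³ = 1179 kg/d.
P_X = Y_obs·Q·(S₀ − S) = 0.3401 × 1179 = 400.9 kg VSS/d.
Carbonaceous O₂ demand = substrate oxidised − cell-mass equivalent = 1179 − 1.42 × 400.9 = 609.7 kg O₂/d.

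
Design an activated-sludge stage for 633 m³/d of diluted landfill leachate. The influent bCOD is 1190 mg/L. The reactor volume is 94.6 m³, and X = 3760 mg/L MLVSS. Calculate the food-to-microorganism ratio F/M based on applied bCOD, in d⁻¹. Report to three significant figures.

F/M ≈ 2.12 d⁻¹

F/M = Q·S₀ / (V·X) = 633 × 1190 / (94.60 × 3760) = 2.118 g bCOD·(g VSS·d)⁻¹.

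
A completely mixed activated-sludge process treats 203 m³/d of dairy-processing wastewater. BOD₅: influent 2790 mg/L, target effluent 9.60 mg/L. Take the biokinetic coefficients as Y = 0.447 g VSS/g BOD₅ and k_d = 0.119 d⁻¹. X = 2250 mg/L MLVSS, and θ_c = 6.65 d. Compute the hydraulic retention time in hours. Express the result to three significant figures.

τ ≈ 49.2 h

Steady-state biomass mass balance: V·X·(1 + k_d·θ_c) = Y·Q·(S₀ − S)·θ_c, so V = 0.447 × 203 × (2790 − 9.60) × 6.65 / [2250 × (1 + 0.119 × 6.65)] = 1.68×10^6 / 4031 = 416.3 m³.
HRT = V/Q = 416.3 m³ / 203 m³·d⁻¹ = 2.051 d × 24 = 49.21 h.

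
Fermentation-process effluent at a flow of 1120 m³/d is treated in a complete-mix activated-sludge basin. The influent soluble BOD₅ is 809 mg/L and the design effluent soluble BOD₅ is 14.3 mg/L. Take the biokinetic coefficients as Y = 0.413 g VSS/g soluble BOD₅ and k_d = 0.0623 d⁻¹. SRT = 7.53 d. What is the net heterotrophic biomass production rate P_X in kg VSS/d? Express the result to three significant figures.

The observed yield is Y_obs = Y/(1 + k_d·θ_c) = 0.413 / (1 + 0.0623 × 7.53) = 0.413 / 1.469 = 0.2811 g VSS per g soluble BOD₅ removed.
ΔS = 809 − 14.3 = 794.7 mg/L, so the substrate removal rate is 1120 × 794.7/1000 = 890.1 kg soluble BOD₅/d.
So the net sludge growth is P_X = 0.2811 × 890.1 = 250.2 kg VSS/d.

P_X ≈ 250 kg VSS/d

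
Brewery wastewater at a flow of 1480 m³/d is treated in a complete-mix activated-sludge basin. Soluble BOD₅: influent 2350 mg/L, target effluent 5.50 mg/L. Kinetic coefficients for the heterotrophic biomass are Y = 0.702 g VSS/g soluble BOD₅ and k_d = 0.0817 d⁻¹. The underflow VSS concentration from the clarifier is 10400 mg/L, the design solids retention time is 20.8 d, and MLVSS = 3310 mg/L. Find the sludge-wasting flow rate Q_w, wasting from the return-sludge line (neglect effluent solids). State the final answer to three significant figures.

Q_w ≈ 86.8 m³/d

Steady-state biomass mass balance: V·X·(1 + k_d·θ_c) = Y·Q·(S₀ − S)·θ_c, so V = 0.702 × 1480 × (2350 − 5.50) × 20.8 / [3310 × (1 + 0.0817 × 20.8)] = 5.07×10^7 / 8935 = 5671 m³.
θ_c = V·X/(Q_w·X_r) when wasting from the recycle, so Q_w = V·X/(θ_c·X_r) = 5671 × 3310 / (20.8 × 10400) = 86.77 m³/d.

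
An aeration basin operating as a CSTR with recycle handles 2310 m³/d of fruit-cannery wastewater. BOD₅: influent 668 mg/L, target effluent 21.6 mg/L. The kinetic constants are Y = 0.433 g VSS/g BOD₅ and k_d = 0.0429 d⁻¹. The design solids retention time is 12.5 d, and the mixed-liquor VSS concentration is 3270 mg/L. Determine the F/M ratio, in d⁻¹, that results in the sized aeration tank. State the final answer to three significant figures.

Steady-state biomass mass balance: V·X·(1 + k_d·θ_c) = Y·Q·(S₀ − S)·θ_c, so V = 0.433 × 2310 × (668 − 21.6) × 12.5 / [3270 × (1 + 0.0429 × 12.5)] = 8.08×10^6 / 5024 = 1609 m³.
Food-to-microorganism ratio F/M = Q S₀ / (V X) = 2310 × 668 / (1609 × 3270) = 0.2933 d⁻¹.

F/M ≈ 0.293 d⁻¹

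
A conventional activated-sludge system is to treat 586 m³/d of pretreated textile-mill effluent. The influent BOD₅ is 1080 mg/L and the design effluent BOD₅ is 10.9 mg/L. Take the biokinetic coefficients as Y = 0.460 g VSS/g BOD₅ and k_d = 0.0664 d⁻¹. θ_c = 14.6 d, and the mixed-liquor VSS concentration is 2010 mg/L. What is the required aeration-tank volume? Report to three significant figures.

V ≈ 1060 m³

From the SRT design equation V = Y Q (S₀−S) θ_c / [X (1 + k_d θ_c)] = 0.460 × 586 × (1080 − 10.9) × 14.6 / [2010 × (1 + 0.0664 × 14.6)] = 4.21×10^6 / 3959 = 1063 m³.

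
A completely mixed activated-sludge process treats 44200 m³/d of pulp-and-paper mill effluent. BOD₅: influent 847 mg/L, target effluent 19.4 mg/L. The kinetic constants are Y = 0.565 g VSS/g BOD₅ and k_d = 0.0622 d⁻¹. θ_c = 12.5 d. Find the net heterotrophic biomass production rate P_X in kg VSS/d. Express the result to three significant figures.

Y_obs = Y / (1 + k_d θ_c) = 0.565 / (1 + 0.0622 × 12.5) = 0.565 / 1.777 = 0.3179.
Substrate removed = Q·(S₀ − S) = 44200 m³/d × (847 − 19.4) g/m³ = 3.66×10^7 g/d = 36580 kg/d.
Net biomass production P_X = Y_obs × Q·(S₀ − S) = 0.3179 × 36580 = 11627 kg VSS/d.

P_X ≈ 11600 kg VSS/d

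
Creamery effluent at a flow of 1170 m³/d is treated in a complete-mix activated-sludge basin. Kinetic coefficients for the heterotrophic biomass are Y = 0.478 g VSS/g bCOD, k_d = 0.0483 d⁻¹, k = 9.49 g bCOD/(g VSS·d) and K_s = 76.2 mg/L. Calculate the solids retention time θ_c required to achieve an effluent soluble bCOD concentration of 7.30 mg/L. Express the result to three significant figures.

θ_c ≈ 2.87 d

From 1/θ_c = Y·k·S/(K_s + S) − k_d: Y·k·S/(K_s+S) = 0.478 × 9.49 × 7.30 / (76.2 + 7.30) = 0.3966 d⁻¹.
θ_c = 1/(μ − k_d) = 1/(0.3966 − 0.0483) = 1/0.3483 = 2.871 d.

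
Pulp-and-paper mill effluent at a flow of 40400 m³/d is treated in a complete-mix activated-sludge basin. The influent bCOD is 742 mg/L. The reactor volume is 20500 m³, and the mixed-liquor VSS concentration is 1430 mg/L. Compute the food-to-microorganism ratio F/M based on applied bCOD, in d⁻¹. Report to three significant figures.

F/M ≈ 1.02 d⁻¹

F/M = applied load / biomass = Q·S₀/(V·X) = 40400 × 742 / (20500 × 1430) = 1.023 d⁻¹.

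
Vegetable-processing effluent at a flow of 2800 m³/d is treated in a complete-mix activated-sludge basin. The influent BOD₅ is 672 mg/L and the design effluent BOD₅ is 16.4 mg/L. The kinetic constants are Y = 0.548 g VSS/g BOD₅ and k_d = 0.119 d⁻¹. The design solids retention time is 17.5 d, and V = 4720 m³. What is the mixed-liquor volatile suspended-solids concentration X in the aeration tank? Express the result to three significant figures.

X = Y·Q·ΔS·θ_c / [V·(1 + k_d θ_c)] = 0.548 × 2800 × (672 − 16.4) × 17.5 / [4720 × (1 + 0.119 × 17.5)] = 1210 mg/L.

X ≈ 1210 mg/L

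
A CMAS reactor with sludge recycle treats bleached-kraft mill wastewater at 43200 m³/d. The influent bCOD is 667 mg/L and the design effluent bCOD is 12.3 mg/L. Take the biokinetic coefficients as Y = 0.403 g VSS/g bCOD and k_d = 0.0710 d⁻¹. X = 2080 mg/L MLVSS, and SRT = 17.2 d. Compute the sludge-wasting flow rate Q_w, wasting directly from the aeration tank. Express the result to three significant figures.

Steady-state biomass mass balance: V·X·(1 + k_d·θ_c) = Y·Q·(S₀ − S)·θ_c, so V = 0.403 × 43200 × (667 − 12.3) × 17.2 / [2080 × (1 + 0.0710 × 17.2)] = 1.96×10^8 / 4620 = 42433 m³.
For wasting at MLVSS concentration, Q_w = V/θ_c = 42433/17.2 = 2467 m³/d.

Q_w ≈ 2470 m³/d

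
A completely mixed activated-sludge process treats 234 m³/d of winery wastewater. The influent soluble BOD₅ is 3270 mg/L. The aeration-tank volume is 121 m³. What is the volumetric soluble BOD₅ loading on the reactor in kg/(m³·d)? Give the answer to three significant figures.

L_v ≈ 6.32 kg soluble BOD₅/(m³·d)

L_v = Q S₀ / V = 234 × 3270 × 10⁻³ / 121.0 = 6.324 kg/(m³·d).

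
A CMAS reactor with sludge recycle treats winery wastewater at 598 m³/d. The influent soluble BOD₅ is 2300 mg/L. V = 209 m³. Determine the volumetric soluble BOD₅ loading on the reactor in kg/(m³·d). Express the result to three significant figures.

L_v = Q S₀ / V = 598 × 2300 × 10⁻³ / 209.0 = 6.581 kg/(m³·d).

L_v ≈ 6.58 kg soluble BOD₅/(m³·d)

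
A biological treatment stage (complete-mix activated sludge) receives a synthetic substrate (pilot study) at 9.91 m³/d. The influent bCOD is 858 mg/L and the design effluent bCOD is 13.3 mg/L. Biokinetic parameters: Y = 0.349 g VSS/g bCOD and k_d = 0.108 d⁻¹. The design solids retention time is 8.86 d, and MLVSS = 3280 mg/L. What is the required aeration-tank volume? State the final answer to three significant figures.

Rearranging the biomass balance for a CMAS with decay, V = Y·Q·ΔS·θ_c / [X·(1+k_d θ_c)] = 0.349 × 9.91 × (858 − 13.3) × 8.86 / [3280 × (1 + 0.108 × 8.86)] = 2.59×10^4 / 6419 = 4.033 m³.

V ≈ 4.03 m³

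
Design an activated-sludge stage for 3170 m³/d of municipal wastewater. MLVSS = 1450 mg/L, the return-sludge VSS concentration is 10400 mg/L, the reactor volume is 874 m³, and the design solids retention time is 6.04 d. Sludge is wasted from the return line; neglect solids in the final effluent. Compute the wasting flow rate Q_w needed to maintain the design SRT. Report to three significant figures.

Q_w ≈ 20.2 m³/d

θ_c = V·X/(Q_w·X_r) when wasting from the recycle, so Q_w = V·X/(θ_c·X_r) = 874.0 × 1450 / (6.04 × 10400) = 20.17 m³/d.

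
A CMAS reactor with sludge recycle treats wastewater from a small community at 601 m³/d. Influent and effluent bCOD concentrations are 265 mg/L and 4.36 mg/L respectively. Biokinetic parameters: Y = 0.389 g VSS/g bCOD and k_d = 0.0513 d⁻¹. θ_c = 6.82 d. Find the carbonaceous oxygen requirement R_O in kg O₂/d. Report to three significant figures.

The observed yield is Y_obs = Y/(1 + k_d·θ_c) = 0.389 / (1 + 0.0513 × 6.82) = 0.389 / 1.350 = 0.2882 g VSS per g bCOD removed.
Mass of bCOD removed per day: Q(S₀ − S) = 601 × 260.6 g/m³ = 156.6 kg/d.
Net sludge production P_X = 0.2882 × 156.6 = 45.14 kg VSS/d.
R_O = Q·(S₀ − S) − 1.42·P_X = 156.6 − 1.42 × 45.14 = 92.54 kg O₂/d.

R_O ≈ 92.5 kg O₂/d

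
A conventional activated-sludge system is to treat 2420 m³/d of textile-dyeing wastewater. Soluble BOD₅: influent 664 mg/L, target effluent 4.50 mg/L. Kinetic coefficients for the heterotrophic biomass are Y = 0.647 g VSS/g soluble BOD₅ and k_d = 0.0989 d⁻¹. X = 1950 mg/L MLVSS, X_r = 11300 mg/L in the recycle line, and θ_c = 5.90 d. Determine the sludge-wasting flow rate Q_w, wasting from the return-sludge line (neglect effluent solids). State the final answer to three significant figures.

Q_w ≈ 57.7 m³/d

Steady-state biomass mass balance: V·X·(1 + k_d·θ_c) = Y·Q·(S₀ − S)·θ_c, so V = 0.647 × 2420 × (664 − 4.50) × 5.90 / [1950 × (1 + 0.0989 × 5.90)] = 6.09×10^6 / 3088 = 1973 m³.
θ_c = V·X/(Q_w·X_r) when wasting from the recycle, so Q_w = V·X/(θ_c·X_r) = 1973 × 1950 / (5.90 × 11300) = 57.71 m³/d.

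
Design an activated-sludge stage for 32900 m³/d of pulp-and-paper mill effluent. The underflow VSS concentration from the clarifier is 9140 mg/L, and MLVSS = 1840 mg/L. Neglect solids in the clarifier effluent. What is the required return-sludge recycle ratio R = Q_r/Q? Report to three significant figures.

R ≈ 0.252

R = Q_r/Q = X/(X_r − X) = 1840 / (9140 − 1840) = 0.2521.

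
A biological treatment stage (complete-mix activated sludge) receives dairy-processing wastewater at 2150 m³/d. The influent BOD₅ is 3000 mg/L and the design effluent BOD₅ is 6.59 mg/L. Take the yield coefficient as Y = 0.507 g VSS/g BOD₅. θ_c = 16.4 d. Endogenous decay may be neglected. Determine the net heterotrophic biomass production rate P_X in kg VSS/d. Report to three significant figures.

Since k_d ≈ 0, Y_obs = Y = 0.507 g VSS/g BOD₅.
Substrate removed = Q·(S₀ − S) = 2150 m³/d × (3000 − 6.59) g/m³ = 6.44×10^6 g/d = 6436 kg/d.
P_X = Y_obs · Q(S₀ − S) = 0.5070 × 6436 = 3263 kg VSS/d.

P_X ≈ 3260 kg VSS/d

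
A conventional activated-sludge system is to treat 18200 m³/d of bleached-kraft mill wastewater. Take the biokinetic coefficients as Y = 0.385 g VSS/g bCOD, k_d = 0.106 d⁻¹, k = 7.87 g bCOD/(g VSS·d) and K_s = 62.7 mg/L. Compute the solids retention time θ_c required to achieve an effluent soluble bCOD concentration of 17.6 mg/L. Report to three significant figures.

Specific growth rate at S = 17.6 mg/L: μ = YkS/(K_s+S) = 0.385·7.87·17.6/(62.7+17.6) = 0.6641 d⁻¹.
1/θ_c = 0.6641 − 0.106 = 0.5581 d⁻¹, so θ_c = 1.792 d.

θ_c ≈ 1.79 d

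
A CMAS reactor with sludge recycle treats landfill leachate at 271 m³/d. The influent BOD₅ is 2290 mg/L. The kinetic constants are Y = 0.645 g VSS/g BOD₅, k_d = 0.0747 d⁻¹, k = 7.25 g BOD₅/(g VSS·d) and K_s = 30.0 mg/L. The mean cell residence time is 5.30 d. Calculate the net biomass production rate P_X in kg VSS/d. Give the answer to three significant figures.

P_X ≈ 287 kg VSS/d

From the Monod/SRT balance for a CMAS, S = K_s·(1+k_d θ_c)/[θ_c·(Y k − k_d) − 1] = 30.0 × (1 + 0.0747 × 5.30) / [5.30 × (0.645 × 7.25 − 0.0747) − 1] = 41.88 / 23.39 = 1.791 mg/L.
Y_obs = Y / (1 + k_d θ_c) = 0.645 / (1 + 0.0747 × 5.30) = 0.645 / 1.396 = 0.4621.
Mass of BOD₅ removed per day: Q(S₀ − S) = 271 × 2288 g/m³ = 620.1 kg/d.
So the net sludge growth is P_X = 0.4621 × 620.1 = 286.5 kg VSS/d.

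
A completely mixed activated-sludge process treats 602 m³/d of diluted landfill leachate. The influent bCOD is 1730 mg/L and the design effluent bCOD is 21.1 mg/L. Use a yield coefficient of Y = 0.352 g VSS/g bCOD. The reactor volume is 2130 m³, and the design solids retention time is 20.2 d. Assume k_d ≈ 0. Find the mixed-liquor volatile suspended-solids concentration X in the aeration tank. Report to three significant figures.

X ≈ 3430 mg/L

X = Y·Q·ΔS·θ_c / V = 0.352 × 602 × (1730 − 21.1) × 20.2 / 2130 = 3434 mg/L.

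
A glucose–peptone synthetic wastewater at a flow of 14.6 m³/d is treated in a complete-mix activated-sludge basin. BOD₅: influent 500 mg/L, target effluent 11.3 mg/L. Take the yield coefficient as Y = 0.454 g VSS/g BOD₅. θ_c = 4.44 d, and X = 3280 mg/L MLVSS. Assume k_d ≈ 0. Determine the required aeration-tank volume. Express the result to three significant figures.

V·X = Y·Q·ΔS·θ_c gives V = 0.454 × 14.6 × (500 − 11.3) × 4.44 / 3280 = 4.385 m³.

V ≈ 4.38 m³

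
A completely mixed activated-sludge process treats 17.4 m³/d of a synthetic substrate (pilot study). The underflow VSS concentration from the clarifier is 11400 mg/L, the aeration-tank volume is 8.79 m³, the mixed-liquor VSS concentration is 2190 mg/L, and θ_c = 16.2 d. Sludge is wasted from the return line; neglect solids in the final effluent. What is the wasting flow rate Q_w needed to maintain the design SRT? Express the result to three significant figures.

Q_w ≈ 0.104 m³/d

Wasting from the return line (neglecting effluent solids): Q_w = V·X / (θ_c·X_r) = 8.790 × 2190 / (16.2 × 11400) = 0.1042 m³/d.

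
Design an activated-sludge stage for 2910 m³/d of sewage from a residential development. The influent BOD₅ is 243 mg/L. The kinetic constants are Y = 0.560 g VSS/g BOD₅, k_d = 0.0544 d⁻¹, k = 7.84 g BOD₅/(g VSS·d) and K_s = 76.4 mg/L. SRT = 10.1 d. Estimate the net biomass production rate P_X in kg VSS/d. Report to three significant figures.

Effluent substrate depends only on kinetics and SRT: S = K_s(1 + k_d θ_c) / [θ_c(Yk − k_d) − 1] = 76.4 × (1 + 0.0544 × 10.1) / [10.1 × (0.560 × 7.84 − 0.0544) − 1] = 118.4 / 42.79 = 2.766 mg/L.
Correct the yield for decay: Y_obs = Y/(1 + k_d θ_c) = 0.560 / (1 + 0.0544 × 10.1) = 0.560 / 1.549 = 0.3614.
Q·(S₀ − S) = 2910 × (243 − 2.77) × 10⁻³ = 699.1 kg/d removed.
Biomass produced: P_X = Y_obs·Q·ΔS = 0.3614 × 699.1 ≈ 252.7 kg VSS/d.

P_X ≈ 253 kg VSS/d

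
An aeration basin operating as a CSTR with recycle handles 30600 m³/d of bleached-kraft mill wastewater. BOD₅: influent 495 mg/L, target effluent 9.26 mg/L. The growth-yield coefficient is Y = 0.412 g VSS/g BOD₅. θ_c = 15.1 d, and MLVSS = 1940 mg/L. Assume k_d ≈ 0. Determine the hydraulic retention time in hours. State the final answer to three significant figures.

τ ≈ 37.4 h

With k_d = 0 the design equation reduces to V = Y Q (S₀−S) θ_c / X = 0.412 × 30600 × (495 − 9.26) × 15.1 / 1940 = 47665 m³.
τ = V/Q = 47665/30600 = 1.558 d, or 37.38 h.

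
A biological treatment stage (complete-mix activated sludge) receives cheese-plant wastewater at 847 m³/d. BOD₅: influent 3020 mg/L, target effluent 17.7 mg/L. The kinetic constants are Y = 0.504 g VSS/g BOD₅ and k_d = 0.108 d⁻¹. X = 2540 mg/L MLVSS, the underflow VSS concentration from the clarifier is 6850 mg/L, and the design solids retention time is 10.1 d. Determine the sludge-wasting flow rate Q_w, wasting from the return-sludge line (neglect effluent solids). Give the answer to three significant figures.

Q_w ≈ 89.5 m³/d

Rearranging the biomass balance for a CMAS with decay, V = Y·Q·ΔS·θ_c / [X·(1+k_d θ_c)] = 0.504 × 847 × (3020 − 17.7) × 10.1 / [2540 × (1 + 0.108 × 10.1)] = 1.29×10^7 / 5311 = 2437 m³.
Q_w = (V·X)/(θ_c X_r) = 2437 × 2540 / (10.1 × 6850) = 89.49 m³/d.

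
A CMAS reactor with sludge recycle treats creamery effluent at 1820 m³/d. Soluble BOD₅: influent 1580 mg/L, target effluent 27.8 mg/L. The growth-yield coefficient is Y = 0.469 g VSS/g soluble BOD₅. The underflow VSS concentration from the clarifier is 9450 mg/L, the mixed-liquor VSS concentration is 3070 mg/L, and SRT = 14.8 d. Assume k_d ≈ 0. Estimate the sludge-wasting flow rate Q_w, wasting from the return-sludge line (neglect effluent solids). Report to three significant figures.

Q_w ≈ 140 m³/d

With k_d = 0 the design equation reduces to V = Y Q (S₀−S) θ_c / X = 0.469 × 1820 × (1580 − 27.8) × 14.8 / 3070 = 6387 m³.
Wasting from the return line (neglecting effluent solids): Q_w = V·X / (θ_c·X_r) = 6387 × 3070 / (14.8 × 9450) = 140.2 m³/d.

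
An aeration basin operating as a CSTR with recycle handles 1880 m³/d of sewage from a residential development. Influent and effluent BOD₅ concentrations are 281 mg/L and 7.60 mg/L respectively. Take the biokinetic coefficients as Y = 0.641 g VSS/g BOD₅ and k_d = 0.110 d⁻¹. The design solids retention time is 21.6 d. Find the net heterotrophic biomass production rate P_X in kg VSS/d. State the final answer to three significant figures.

P_X ≈ 97.6 kg VSS/d

Observed yield with endogenous decay: Y_obs = Y / (1 + k_d·θ_c) = 0.641 / (1 + 0.110 × 21.6) = 0.641 / 3.376 = 0.1899 g VSS/g BOD₅.
Q·(S₀ − S) = 1880 × (281 − 7.60) × 10⁻³ = 514.0 kg/d removed.
So the net sludge growth is P_X = 0.1899 × 514.0 = 97.59 kg VSS/d.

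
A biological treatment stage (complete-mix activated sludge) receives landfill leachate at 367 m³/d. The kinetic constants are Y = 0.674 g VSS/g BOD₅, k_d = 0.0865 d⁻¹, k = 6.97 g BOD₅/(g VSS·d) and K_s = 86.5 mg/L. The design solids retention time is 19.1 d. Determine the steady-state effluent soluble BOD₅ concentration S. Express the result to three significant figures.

S ≈ 2.63 mg/L

Effluent substrate depends only on kinetics and SRT: S = K_s(1 + k_d θ_c) / [θ_c(Yk − k_d) − 1] = 86.5 × (1 + 0.0865 × 19.1) / [19.1 × (0.674 × 6.97 − 0.0865) − 1] = 229.4 / 87.08 = 2.635 mg/L.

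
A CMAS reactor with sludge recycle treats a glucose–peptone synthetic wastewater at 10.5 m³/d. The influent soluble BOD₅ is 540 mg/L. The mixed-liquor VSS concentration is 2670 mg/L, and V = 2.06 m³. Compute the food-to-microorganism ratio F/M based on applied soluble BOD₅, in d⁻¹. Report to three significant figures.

F/M ≈ 1.03 d⁻¹

F/M = applied load / biomass = Q·S₀/(V·X) = 10.5 × 540 / (2.060 × 2670) = 1.031 d⁻¹.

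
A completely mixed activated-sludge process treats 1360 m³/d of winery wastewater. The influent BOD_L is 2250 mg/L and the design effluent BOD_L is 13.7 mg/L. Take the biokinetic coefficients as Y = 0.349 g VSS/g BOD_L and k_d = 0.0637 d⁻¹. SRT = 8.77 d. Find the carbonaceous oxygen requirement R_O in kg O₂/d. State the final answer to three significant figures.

R_O ≈ 2070 kg O₂/d

Y_obs = Y / (1 + k_d θ_c) = 0.349 / (1 + 0.0637 × 8.77) = 0.349 / 1.559 = 0.2239.
Substrate removed = Q·(S₀ − S) = 1360 m³/d × (2250 − 13.7) g/m³ = 3.04×10^6 g/d = 3041 kg/d.
Net sludge production P_X = 0.2239 × 3041 = 681.0 kg VSS/d.
R_O = Q·(S₀ − S) − 1.42·P_X = 3041 − 1.42 × 681.0 = 2074 kg O₂/d.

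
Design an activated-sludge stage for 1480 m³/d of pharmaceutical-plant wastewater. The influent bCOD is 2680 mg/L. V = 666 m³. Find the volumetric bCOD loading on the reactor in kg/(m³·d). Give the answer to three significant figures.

L_v = Q S₀ / V = 1480 × 2680 × 10⁻³ / 666.0 = 5.956 kg/(m³·d).

L_v ≈ 5.96 kg bCOD/(m³·d)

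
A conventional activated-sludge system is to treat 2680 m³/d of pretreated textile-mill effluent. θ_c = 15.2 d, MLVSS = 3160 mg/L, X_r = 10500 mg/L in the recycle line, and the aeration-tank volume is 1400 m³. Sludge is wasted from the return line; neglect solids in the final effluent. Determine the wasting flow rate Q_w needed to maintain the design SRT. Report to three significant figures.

Q_w ≈ 27.7 m³/d

Q_w = (V·X)/(θ_c X_r) = 1400 × 3160 / (15.2 × 10500) = 27.72 m³/d.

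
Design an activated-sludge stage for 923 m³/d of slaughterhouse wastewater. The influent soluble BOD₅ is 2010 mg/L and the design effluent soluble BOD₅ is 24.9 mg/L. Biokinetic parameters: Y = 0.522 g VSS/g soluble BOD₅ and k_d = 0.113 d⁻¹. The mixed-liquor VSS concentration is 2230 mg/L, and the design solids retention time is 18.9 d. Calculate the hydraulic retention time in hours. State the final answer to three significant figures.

Rearranging the biomass balance for a CMAS with decay, V = Y·Q·ΔS·θ_c / [X·(1+k_d θ_c)] = 0.522 × 923 × (2010 − 24.9) × 18.9 / [2230 × (1 + 0.113 × 18.9)] = 1.81×10^7 / 6993 = 2585 m³.
HRT = V/Q = 2585 m³ / 923 m³·d⁻¹ = 2.801 d × 24 = 67.22 h.

τ ≈ 67.2 h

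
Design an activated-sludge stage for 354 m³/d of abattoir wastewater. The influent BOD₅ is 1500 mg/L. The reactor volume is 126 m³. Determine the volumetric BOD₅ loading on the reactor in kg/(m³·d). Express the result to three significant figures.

L_v ≈ 4.21 kg BOD₅/(m³·d)

L_v = Q S₀ / V = 354 × 1500 × 10⁻³ / 126.0 = 4.214 kg/(m³·d).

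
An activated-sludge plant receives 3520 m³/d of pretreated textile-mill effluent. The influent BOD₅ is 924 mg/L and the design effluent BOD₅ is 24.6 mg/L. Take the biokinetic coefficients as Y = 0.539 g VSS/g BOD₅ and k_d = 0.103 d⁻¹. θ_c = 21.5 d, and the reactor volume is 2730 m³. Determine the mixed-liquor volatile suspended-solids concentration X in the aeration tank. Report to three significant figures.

X = Y·Q·ΔS·θ_c / [V·(1 + k_d θ_c)] = 0.539 × 3520 × (924 − 24.6) × 21.5 / [2730 × (1 + 0.103 × 21.5)] = 4181 mg/L.

X ≈ 4180 mg/L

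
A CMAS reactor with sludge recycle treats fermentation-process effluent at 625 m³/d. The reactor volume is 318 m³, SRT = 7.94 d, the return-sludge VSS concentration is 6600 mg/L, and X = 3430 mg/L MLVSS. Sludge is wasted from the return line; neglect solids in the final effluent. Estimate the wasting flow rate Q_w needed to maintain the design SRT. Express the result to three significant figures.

Q_w ≈ 20.8 m³/d

θ_c = V·X/(Q_w·X_r) when wasting from the recycle, so Q_w = V·X/(θ_c·X_r) = 318.0 × 3430 / (7.94 × 6600) = 20.81 m³/d.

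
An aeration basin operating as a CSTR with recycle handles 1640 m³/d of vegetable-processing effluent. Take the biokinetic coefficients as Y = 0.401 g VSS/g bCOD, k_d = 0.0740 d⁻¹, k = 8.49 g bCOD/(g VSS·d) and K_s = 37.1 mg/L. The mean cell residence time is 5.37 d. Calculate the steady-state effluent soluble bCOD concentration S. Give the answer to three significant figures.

S ≈ 3.07 mg/L

For a completely mixed reactor with recycle the Lawrence–McCarty relation gives S = K_s·(1 + k_d·θ_c) / [θ_c·(Y·k − k_d) − 1] = 37.1 × (1 + 0.0740 × 5.37) / [5.37 × (0.401 × 8.49 − 0.0740) − 1] = 51.84 / 16.88 = 3.070 mg/L.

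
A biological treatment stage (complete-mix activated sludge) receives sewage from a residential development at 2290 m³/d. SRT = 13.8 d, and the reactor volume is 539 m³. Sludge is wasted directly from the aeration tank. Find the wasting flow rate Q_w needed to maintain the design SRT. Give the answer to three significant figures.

For wasting at MLVSS concentration, Q_w = V/θ_c = 539.0/13.8 = 39.06 m³/d.

Q_w ≈ 39.1 m³/d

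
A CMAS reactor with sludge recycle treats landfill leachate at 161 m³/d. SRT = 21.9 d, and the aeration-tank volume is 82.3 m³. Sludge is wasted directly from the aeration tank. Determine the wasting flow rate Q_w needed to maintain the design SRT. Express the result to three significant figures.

Q_w ≈ 3.76 m³/d

Wasting from the aeration tank: Q_w = V / θ_c = 82.30 / 21.9 = 3.758 m³/d.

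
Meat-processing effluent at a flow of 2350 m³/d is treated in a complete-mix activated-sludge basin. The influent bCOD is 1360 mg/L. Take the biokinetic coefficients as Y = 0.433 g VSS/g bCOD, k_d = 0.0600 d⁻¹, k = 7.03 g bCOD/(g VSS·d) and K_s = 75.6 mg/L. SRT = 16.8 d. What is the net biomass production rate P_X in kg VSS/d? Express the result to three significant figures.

P_X ≈ 688 kg VSS/d

For a completely mixed reactor with recycle the Lawrence–McCarty relation gives S = K_s·(1 + k_d·θ_c) / [θ_c·(Y·k − k_d) − 1] = 75.6 × (1 + 0.0600 × 16.8) / [16.8 × (0.433 × 7.03 − 0.0600) − 1] = 151.8 / 49.13 = 3.090 mg/L.
The observed yield is Y_obs = Y/(1 + k_d·θ_c) = 0.433 / (1 + 0.0600 × 16.8) = 0.433 / 2.008 = 0.2156 g VSS per g bCOD removed.
Q·(S₀ − S) = 2350 × (1360 − 3.09) × 10⁻³ = 3189 kg/d removed.
P_X = Y_obs · Q(S₀ − S) = 0.2156 × 3189 = 687.6 kg VSS/d.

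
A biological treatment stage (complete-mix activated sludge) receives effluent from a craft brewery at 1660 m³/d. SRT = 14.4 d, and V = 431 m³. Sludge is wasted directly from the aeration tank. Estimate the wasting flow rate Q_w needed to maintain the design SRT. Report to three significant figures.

For wasting at MLVSS concentration, Q_w = V/θ_c = 431.0/14.4 = 29.93 m³/d.

Q_w ≈ 29.9 m³/d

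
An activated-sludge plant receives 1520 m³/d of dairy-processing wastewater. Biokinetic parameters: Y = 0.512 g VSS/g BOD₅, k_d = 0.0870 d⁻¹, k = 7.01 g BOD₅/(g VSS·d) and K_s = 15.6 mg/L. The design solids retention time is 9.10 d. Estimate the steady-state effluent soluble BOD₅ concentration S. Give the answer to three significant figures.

S ≈ 0.905 mg/L

From the Monod/SRT balance for a CMAS, S = K_s·(1+k_d θ_c)/[θ_c·(Y k − k_d) − 1] = 15.6 × (1 + 0.0870 × 9.10) / [9.10 × (0.512 × 7.01 − 0.0870) − 1] = 27.95 / 30.87 = 0.9054 mg/L.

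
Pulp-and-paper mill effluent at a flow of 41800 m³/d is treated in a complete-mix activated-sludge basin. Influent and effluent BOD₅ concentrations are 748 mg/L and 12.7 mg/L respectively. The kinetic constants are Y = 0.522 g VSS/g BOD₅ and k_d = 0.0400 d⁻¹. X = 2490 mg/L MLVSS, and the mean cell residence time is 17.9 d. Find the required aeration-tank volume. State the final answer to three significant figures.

V ≈ 67200 m³

From the SRT design equation V = Y Q (S₀−S) θ_c / [X (1 + k_d θ_c)] = 0.522 × 41800 × (748 − 12.7) × 17.9 / [2490 × (1 + 0.0400 × 17.9)] = 2.87×10^8 / 4273 = 67212 m³.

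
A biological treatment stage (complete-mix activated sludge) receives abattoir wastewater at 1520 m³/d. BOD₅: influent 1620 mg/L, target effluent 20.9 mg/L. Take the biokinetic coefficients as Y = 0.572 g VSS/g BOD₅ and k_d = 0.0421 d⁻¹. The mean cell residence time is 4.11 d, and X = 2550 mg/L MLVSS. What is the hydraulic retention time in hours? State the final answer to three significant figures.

τ ≈ 30.2 h

Steady-state biomass mass balance: V·X·(1 + k_d·θ_c) = Y·Q·(S₀ − S)·θ_c, so V = 0.572 × 1520 × (1620 − 20.9) × 4.11 / [2550 × (1 + 0.0421 × 4.11)] = 5.71×10^6 / 2991 = 1910 m³.
HRT = V/Q = 1910 m³ / 1520 m³·d⁻¹ = 1.257 d × 24 = 30.16 h.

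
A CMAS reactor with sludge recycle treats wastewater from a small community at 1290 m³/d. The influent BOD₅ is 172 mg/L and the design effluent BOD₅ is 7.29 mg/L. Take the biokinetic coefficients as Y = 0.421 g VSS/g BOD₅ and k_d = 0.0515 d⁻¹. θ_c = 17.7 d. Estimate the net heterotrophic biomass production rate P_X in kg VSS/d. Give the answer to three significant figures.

P_X ≈ 46.8 kg VSS/d

Y_obs = Y / (1 + k_d θ_c) = 0.421 / (1 + 0.0515 × 17.7) = 0.421 / 1.912 = 0.2202.
Mass of BOD₅ removed per day: Q(S₀ − S) = 1290 × 164.7 g/m³ = 212.5 kg/d.
Net biomass production P_X = Y_obs × Q·(S₀ − S) = 0.2202 × 212.5 = 46.80 kg VSS/d.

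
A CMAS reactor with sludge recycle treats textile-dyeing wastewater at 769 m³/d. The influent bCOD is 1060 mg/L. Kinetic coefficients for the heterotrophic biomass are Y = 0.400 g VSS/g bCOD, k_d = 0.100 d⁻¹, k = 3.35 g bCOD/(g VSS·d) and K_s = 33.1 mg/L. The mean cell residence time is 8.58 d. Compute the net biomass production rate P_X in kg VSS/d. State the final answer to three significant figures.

P_X ≈ 174 kg VSS/d

From the Monod/SRT balance for a CMAS, S = K_s·(1+k_d θ_c)/[θ_c·(Y k − k_d) − 1] = 33.1 × (1 + 0.100 × 8.58) / [8.58 × (0.400 × 3.35 − 0.100) − 1] = 61.50 / 9.639 = 6.380 mg/L.
The observed yield is Y_obs = Y/(1 + k_d·θ_c) = 0.400 / (1 + 0.100 × 8.58) = 0.400 / 1.858 = 0.2153 g VSS per g bCOD removed.
ΔS = 1060 − 6.38 = 1054 mg/L, so the substrate removal rate is 769 × 1054/1000 = 810.2 kg bCOD/d.
P_X = Y_obs · Q(S₀ − S) = 0.2153 × 810.2 = 174.4 kg VSS/d.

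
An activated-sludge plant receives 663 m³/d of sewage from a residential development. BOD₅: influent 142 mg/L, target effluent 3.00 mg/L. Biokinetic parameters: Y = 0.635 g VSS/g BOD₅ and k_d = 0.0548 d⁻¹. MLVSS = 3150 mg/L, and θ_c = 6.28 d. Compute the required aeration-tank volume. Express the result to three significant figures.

Steady-state biomass mass balance: V·X·(1 + k_d·θ_c) = Y·Q·(S₀ − S)·θ_c, so V = 0.635 × 663 × (142 − 3.00) × 6.28 / [3150 × (1 + 0.0548 × 6.28)] = 3.68×10^5 / 4234 = 86.80 m³.

V ≈ 86.8 m³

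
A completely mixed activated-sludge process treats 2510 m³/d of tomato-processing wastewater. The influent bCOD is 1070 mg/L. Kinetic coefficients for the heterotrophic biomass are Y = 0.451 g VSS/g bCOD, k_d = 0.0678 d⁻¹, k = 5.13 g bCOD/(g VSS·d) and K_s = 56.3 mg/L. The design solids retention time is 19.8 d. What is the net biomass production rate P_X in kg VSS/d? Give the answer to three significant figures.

For a completely mixed reactor with recycle the Lawrence–McCarty relation gives S = K_s·(1 + k_d·θ_c) / [θ_c·(Y·k − k_d) − 1] = 56.3 × (1 + 0.0678 × 19.8) / [19.8 × (0.451 × 5.13 − 0.0678) − 1] = 131.9 / 43.47 = 3.034 mg/L.
Y_obs = Y / (1 + k_d θ_c) = 0.451 / (1 + 0.0678 × 19.8) = 0.451 / 2.342 = 0.1925.
Substrate removed = Q·(S₀ − S) = 2510 m³/d × (1070 − 3.03) g/m³ = 2.68×10^6 g/d = 2678 kg/d.
P_X = Y_obs · Q(S₀ − S) = 0.1925 × 2678 = 515.6 kg VSS/d.

P_X ≈ 516 kg VSS/d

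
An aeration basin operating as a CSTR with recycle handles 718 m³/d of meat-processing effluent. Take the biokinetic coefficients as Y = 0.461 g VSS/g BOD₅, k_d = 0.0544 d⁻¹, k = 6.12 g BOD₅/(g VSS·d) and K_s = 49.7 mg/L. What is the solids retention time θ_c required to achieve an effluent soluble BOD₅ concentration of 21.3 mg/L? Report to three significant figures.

At the target effluent, Y k S/(K_s+S) = 0.461×6.12×21.3/71.00 = 0.8464 d⁻¹.
1/θ_c = 0.8464 − 0.0544 = 0.7920 d⁻¹, so θ_c = 1.263 d.

θ_c ≈ 1.26 d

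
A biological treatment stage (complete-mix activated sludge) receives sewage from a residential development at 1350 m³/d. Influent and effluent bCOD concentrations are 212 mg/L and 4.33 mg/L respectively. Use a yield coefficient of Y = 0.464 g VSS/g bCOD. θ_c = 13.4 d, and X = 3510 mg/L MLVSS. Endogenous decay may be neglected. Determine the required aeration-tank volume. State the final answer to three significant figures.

V ≈ 497 m³

With k_d = 0 the design equation reduces to V = Y Q (S₀−S) θ_c / X = 0.464 × 1350 × (212 − 4.33) × 13.4 / 3510 = 496.6 m³.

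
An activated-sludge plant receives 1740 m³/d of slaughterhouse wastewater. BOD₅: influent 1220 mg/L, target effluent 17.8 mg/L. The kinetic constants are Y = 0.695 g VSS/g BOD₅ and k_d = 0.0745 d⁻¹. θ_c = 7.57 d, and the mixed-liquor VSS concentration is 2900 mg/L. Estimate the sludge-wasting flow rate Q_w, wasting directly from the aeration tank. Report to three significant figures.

Q_w ≈ 321 m³/d

Rearranging the biomass balance for a CMAS with decay, V = Y·Q·ΔS·θ_c / [X·(1+k_d θ_c)] = 0.695 × 1740 × (1220 − 17.8) × 7.57 / [2900 × (1 + 0.0745 × 7.57)] = 1.1×10^7 / 4535 = 2427 m³.
For wasting at MLVSS concentration, Q_w = V/θ_c = 2427/7.57 = 320.5 m³/d.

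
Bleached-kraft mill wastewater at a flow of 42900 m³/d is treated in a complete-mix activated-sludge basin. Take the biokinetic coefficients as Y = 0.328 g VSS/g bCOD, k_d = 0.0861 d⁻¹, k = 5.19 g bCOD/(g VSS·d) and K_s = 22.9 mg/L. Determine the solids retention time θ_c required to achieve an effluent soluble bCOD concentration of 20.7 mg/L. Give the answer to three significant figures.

θ_c ≈ 1.38 d

At the target effluent, Y k S/(K_s+S) = 0.328×5.19×20.7/43.60 = 0.8082 d⁻¹.
Then 1/θ_c = μ − k_d = 0.8082 − 0.0861 = 0.7221 d⁻¹, giving θ_c = 1.385 d.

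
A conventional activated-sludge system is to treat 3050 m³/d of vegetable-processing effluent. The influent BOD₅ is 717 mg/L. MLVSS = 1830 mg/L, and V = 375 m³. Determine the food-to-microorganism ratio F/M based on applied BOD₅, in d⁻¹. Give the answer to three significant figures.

F/M ≈ 3.19 d⁻¹

Food-to-microorganism ratio F/M = Q S₀ / (V X) = 3050 × 717 / (375.0 × 1830) = 3.187 d⁻¹.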